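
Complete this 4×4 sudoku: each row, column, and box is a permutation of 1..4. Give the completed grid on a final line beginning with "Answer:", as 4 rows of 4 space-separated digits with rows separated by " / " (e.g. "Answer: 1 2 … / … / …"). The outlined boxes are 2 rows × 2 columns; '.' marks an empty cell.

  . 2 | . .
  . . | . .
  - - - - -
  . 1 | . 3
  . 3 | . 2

Step 1. [r2c2∈{4}] nothing but 4 survives at r2c2, so r2c2=4.
Step 2. [r2c4∈{1}] r2c4's peers cover all but 1. So r2c4=1.
Step 3. [r3c3∈{4}] only 4 remains possible at r3c3, so r3c3=4.
Step 4. [r1c3∈{3}] r1c3's peers cover all but 3 ⇒ r1c3=3.
Step 5. [r1c4∈{4}] only 4 remains possible at r1c4. So r1c4=4.
Step 6. [r3c1∈{2}] r3c1 is down to just 2 ⇒ r3c1=2.
Step 7. [r2c3∈{2}] only 2 remains possible at r2c3 ⇒ r2c3=2.
Step 8. [r4c3∈{1}] r4c3 is down to just 1 ⇒ r4c3=1.
Step 9. [r4c1∈{4}] r4c1 has the single candidate 4 ⇒ r4c1=4.
Step 10. [r1c1∈{1}] r1c1 is down to just 1 ⇒ r1c1=1.
Step 11. [r2c1∈{3}] r2c1 is down to just 3 ⇒ r2c1=3.

Answer: 1 2 3 4 / 3 4 2 1 / 2 1 4 3 / 4 3 1 2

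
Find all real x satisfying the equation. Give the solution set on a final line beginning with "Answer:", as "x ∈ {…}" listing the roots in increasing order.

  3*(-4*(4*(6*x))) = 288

Step 1. [3*(-4*(4*(6*x))) = 288] LHS = 3·(…); ÷3 both sides ⇒ div: -4*(4*(6*x)) = 96.
Step 2. [-4*(4*(6*x)) = 96] divide by the outer -4. So div: 4*(6*x) = -24.
Step 3. [4*(6*x) = -24] leading coefficient 4: divide by 4 ⇒ div: 6*x = -6.
Step 4. [6*x = -6] 6 out front; divide by 6 ⇒ div: x = -1.

Answer: x ∈ {-1}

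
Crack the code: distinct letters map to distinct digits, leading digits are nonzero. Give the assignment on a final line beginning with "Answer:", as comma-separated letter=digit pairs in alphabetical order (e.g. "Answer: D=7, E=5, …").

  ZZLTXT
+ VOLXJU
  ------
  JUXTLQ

Step 1. [col 1: T + U ≡ Q (mod 10)] T=9 is one option consistent with column 1 (T + U ≡ Q (mod 10), carry-in 0) — take it, so T=9.
Step 2. [col 1: T + U ≡ Q (mod 10)] several values work for Q in column 1 (T + U ≡ Q (mod 10), carry-in 0); try Q=7, so Q=7.
Step 3. [col 1: T + U ≡ Q (mod 10)] column 1: given T=9, Q=7, carry-in 0, and digits 7,9 already taken and all letters distinct, T+U≡Q (mod 10) forces U=8. So U=8.
Step 4. [col 2: X + J ≡ L (mod 10)] J=4 is one option consistent with column 2 (X + J ≡ L (mod 10), carry-in 1) — take it, so J=4.
Step 5. [col 2: X + J ≡ L (mod 10)] several values work for L in column 2 (X + J ≡ L (mod 10), carry-in 1); try L=5 ⇒ L=5.
Step 6. [col 2: X + J ≡ L (mod 10)] in column 2 we have X+J≡L with carry-in 1; given J=4, L=5 and digits 4,5,7,8,9 already taken and all letters distinct, that pins X to 0 ⇒ X=0.
Step 7. [col 5: Z + O ≡ U (mod 10)] several values work for Z in column 5 (Z + O ≡ U (mod 10), carry-in 1); try Z=1. So Z=1.
Step 8. [col 5: Z + O ≡ U (mod 10)] column 5: given Z=1, U=8, carry-in 1, and digits 0,1,4,5,7,8,9 already taken and all letters distinct, Z+O≡U (mod 10) forces O=6, so O=6.
Step 9. [col 6: Z + V ≡ J (mod 10)] from column 6 (Z=1, J=4, carry-in 0, digits 0,1,4,5,6,7,8,9 already taken and all letters distinct): V must equal 3 ⇒ V=3.

Answer: J=4, L=5, O=6, Q=7, T=9, U=8, V=3, X=0, Z=1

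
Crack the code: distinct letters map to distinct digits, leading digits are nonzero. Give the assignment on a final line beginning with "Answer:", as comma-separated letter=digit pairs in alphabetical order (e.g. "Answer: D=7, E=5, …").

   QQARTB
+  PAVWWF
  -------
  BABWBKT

Step 1. [col 1: B + F ≡ T (mod 10)] column 1 (B + F ≡ T (mod 10), carry-in 0) doesn't pin F yet; pick F=9 and continue. So F=9.
Step 2. [col 1: B + F ≡ T (mod 10)] column 1 (B + F ≡ T (mod 10), carry-in 0) doesn't pin B yet; pick B=1 and continue, so B=1.
Step 3. [col 1: B + F ≡ T (mod 10)] column 1: given B=1, F=9, carry-in 0, and digits 1,9 already taken and all letters distinct, B+F≡T (mod 10) forces T=0 ⇒ T=0.
Step 4. [col 2: T + W ≡ K (mod 10)] column 2 (T + W ≡ K (mod 10), carry-in 1) doesn't pin W yet; pick W=6 and continue. So W=6.
Step 5. [col 2: T + W ≡ K (mod 10)] in column 2 we have T+W≡K with carry-in 1; given T=0, W=6 and digits 0,1,6,9 already taken and all letters distinct, that pins K to 7. So K=7.
Step 6. [col 3: R + W ≡ B (mod 10)] in column 3 we have R+W≡B with carry-in 0; given W=6, B=1 and digits 0,1,6,7,9 already taken and all letters distinct, that pins R to 5 ⇒ R=5.
Step 7. [col 4: A + V ≡ W (mod 10)] V=2 is one option consistent with column 4 (A + V ≡ W (mod 10), carry-in 1) — take it. So V=2.
Step 8. [col 4: A + V ≡ W (mod 10)] in column 4 we have A+V≡W with carry-in 1; given V=2, W=6 and digits 0,1,2,5,6,7,9 already taken and all letters distinct, that pins A to 3. So A=3.
Step 9. [col 5: Q + A ≡ B (mod 10)] from column 5 (A=3, B=1, carry-in 0, digits 0,1,2,3,5,6,7,9 already taken and all letters distinct): Q must equal 8 ⇒ Q=8.
Step 10. [col 6: Q + P ≡ A (mod 10)] column 6: given Q=8, A=3, carry-in 1, and digits 0,1,2,3,5,6,7,8,9 already taken and all letters distinct, Q+P≡A (mod 10) forces P=4 ⇒ P=4.

Answer: A=3, B=1, F=9, K=7, P=4, Q=8, R=5, T=0, V=2, W=6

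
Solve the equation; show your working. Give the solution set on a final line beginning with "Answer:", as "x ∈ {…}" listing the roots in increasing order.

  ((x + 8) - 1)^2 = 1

Step 1. [((x + 8) - 1)^2 = 1] 1 ≥ 0, LHS is (·)² — take ±√ ⇒ sqrt: (x + 8) - 1 = 1 or -1.
Step 2. [(x + 8) - 1 = 1 or -1] -1 is outermost — add 1 both sides. So sub: x + 8 = 2 or 0.
Step 3. [x + 8 = 2 or 0] subtract 8: x sits inside (… + 8). So sub: x = -6 or -8.

Answer: x ∈ {-8, -6}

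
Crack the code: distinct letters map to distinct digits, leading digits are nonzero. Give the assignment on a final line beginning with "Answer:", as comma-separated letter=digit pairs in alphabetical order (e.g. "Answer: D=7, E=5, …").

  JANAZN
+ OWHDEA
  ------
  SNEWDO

Step 1. [col 1: N + A ≡ O (mod 10)] column 1 (N + A ≡ O (mod 10), carry-in 0) doesn't pin N yet; pick N=8 and continue. So N=8.
Step 2. [col 1: N + A ≡ O (mod 10)] no forcing yet in column 1 (carry-in 0); O=1 is free and consistent — try it ⇒ O=1.
Step 3. [col 1: N + A ≡ O (mod 10)] column 1 reads N+A+carry(0)=O with N=8, O=1; with digits 1,8 already taken and all letters distinct, the only value for A is 3. So A=3.
Step 4. [col 2: Z + E ≡ D (mod 10)] no forcing yet in column 2 (carry-in 1); D=0 is free and consistent — try it. So D=0.
Step 5. [col 2: Z + E ≡ D (mod 10)] column 2 (Z + E ≡ D (mod 10), carry-in 1) doesn't pin Z yet; pick Z=2 and continue ⇒ Z=2.
Step 6. [col 2: Z + E ≡ D (mod 10)] from column 2 (Z=2, D=0, carry-in 1, digits 0,1,2,3,8 already taken and all letters distinct): E must equal 7. So E=7.
Step 7. [col 3: A + D ≡ W (mod 10)] column 3 reads A+D+carry(1)=W with A=3, D=0; with digits 0,1,2,3,7,8 already taken and all letters distinct, the only value for W is 4. So W=4.
Step 8. [col 4: N + H ≡ E (mod 10)] in column 4 we have N+H≡E with carry-in 0; given N=8, E=7 and digits 0,1,2,3,4,7,8 already taken and all letters distinct, that pins H to 9 ⇒ H=9.
Step 9. [col 6: J + O ≡ S (mod 10)] column 6 reads J+O+carry(0)=S with O=1; with digits 0,1,2,3,4,7,8,9 already taken and all letters distinct, the only value for S is 6. So S=6.
Step 10. [col 6: J + O ≡ S (mod 10)] in column 6 we have J+O≡S with carry-in 0; given O=1, S=6 and digits 0,1,2,3,4,6,7,8,9 already taken and all letters distinct, that pins J to 5. So J=5.

Answer: A=3, D=0, E=7, H=9, J=5, N=8, O=1, S=6, W=4, Z=2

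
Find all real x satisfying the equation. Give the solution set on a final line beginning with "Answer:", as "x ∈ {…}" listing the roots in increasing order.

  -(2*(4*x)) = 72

Step 1. [-(2*(4*x)) = 72] LHS negated; negate both sides ⇒ neg: 2*(4*x) = -72.
Step 2. [2*(4*x) = -72] LHS = 2·(…); ÷2 both sides ⇒ div: 4*x = -36.
Step 3. [4*x = -36] leading coefficient 4: divide by 4. So div: x = -9.

Answer: x ∈ {-9}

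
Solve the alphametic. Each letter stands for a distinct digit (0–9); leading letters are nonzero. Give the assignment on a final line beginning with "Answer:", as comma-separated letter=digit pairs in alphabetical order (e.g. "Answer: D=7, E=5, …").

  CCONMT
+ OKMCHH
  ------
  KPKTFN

Step 1. [col 1: T + H ≡ N (mod 10)] T=9 is one option consistent with column 1 (T + H ≡ N (mod 10), carry-in 0) — take it, so T=9.
Step 2. [col 1: T + H ≡ N (mod 10)] H=7 is one option consistent with column 1 (T + H ≡ N (mod 10), carry-in 0) — take it ⇒ H=7.
Step 3. [col 1: T + H ≡ N (mod 10)] in column 1 we have T+H≡N with carry-in 0; given T=9, H=7 and digits 7,9 already taken and all letters distinct, that pins N to 6, so N=6.
Step 4. [col 2: M + H ≡ F (mod 10)] no forcing yet in column 2 (carry-in 1); M=3 is free and consistent — try it ⇒ M=3.
Step 5. [col 2: M + H ≡ F (mod 10)] column 2 reads M+H+carry(1)=F with M=3, H=7; with digits 3,6,7,9 already taken and all letters distinct, the only value for F is 1 ⇒ F=1.
Step 6. [col 3: N + C ≡ T (mod 10)] from column 3 (N=6, T=9, carry-in 1, digits 1,3,6,7,9 already taken and all letters distinct): C must equal 2. So C=2.
Step 7. [col 4: O + M ≡ K (mod 10)] column 4 reads O+M+carry(0)=K with M=3; with digits 1,2,3,6,7,9 already taken and all letters distinct, the only value for K is 8, so K=8.
Step 8. [col 4: O + M ≡ K (mod 10)] column 4 reads O+M+carry(0)=K with M=3, K=8; with digits 1,2,3,6,7,8,9 already taken and all letters distinct, the only value for O is 5 ⇒ O=5.
Step 9. [col 5: C + K ≡ P (mod 10)] column 5 reads C+K+carry(0)=P with C=2, K=8; with digits 1,2,3,5,6,7,8,9 already taken and all letters distinct, the only value for P is 0, so P=0.

Answer: C=2, F=1, H=7, K=8, M=3, N=6, O=5, P=0, T=9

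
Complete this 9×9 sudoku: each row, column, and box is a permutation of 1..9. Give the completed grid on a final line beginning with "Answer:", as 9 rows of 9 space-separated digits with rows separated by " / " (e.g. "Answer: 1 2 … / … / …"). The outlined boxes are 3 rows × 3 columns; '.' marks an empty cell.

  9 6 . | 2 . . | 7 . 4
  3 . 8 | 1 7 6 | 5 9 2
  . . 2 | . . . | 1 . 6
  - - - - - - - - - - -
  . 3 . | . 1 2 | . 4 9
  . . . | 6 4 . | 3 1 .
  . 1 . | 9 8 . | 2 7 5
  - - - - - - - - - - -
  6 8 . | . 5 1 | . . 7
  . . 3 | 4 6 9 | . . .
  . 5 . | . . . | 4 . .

Step 1. [r9c9∈{1,3,8}] r9c9 is the only open cell in col 9 admitting 3. So r9c9=3.
Step 2. [r1c5∈{3}] only 3 remains possible at r1c5 ⇒ r1c5=3.
Step 3. [r9c3∈{1,7,9}] row 9 places 9 nowhere but r9c3 ⇒ r9c3=9.
Step 4. [r3c6∈{4,5,8}] col 6 places 4 nowhere but r3c6, so r3c6=4.
Step 5. [r8c7∈{8}] r8c7's peers cover all but 8. So r8c7=8.
Step 6. [r9c1∈{1,2,7}] in row 9, 1 fits only at r9c1. So r9c1=1.
Step 7. [r4c1∈{5,7,8}] across row 4, 8 lands solely at r4c1, so r4c1=8.
Step 8. [r3c2∈{7}] r3c2 is down to just 7 ⇒ r3c2=7.
Step 9. [r8c2∈{2}] r8c2's peers cover all but 2. So r8c2=2.
Step 10. [r3c1∈{5}] r3c1 has the single candidate 5. So r3c1=5.
Step 11. [r3c4∈{8}] r3c4's peers cover all but 8. So r3c4=8.
Step 12. [r4c4∈{5,7}] in col 4, 5 fits only at r4c4. So r4c4=5.
Step 13. [r5c6∈{7}] r5c6's peers cover all but 7 ⇒ r5c6=7.
Step 14. [r6c3∈{4,6}] row 6 places 6 nowhere but r6c3, so r6c3=6.
Step 15. [r9c5∈{2}] r9c5's peers cover all but 2. So r9c5=2.
Step 16. [r6c6∈{3}] nothing but 3 survives at r6c6, so r6c6=3.
Step 17. [r1c3∈{1}] nothing but 1 survives at r1c3. So r1c3=1.
Step 18. [r4c3∈{7}] r4c3 has the single candidate 7 ⇒ r4c3=7.
Step 19. [r1c6∈{5}] r1c6 has the single candidate 5. So r1c6=5.
Step 20. [r2c2∈{4}] nothing but 4 survives at r2c2. So r2c2=4.
Step 21. [r5c2∈{9}] r5c2 has the single candidate 9, so r5c2=9.
Step 22. [r7c7∈{9}] r7c7 has the single candidate 9. So r7c7=9.
Step 23. [r3c8∈{3}] r3c8's peers cover all but 3 ⇒ r3c8=3.
Step 24. [r7c3∈{4}] nothing but 4 survives at r7c3 ⇒ r7c3=4.
Step 25. [r4c7∈{6}] r4c7 has the single candidate 6, so r4c7=6.
Step 26. [r5c1∈{2}] nothing but 2 survives at r5c1. So r5c1=2.
Step 27. [r9c8∈{6}] nothing but 6 survives at r9c8. So r9c8=6.
Step 28. [r9c4∈{7}] r9c4 is down to just 7. So r9c4=7.
Step 29. [r8c1∈{7}] nothing but 7 survives at r8c1. So r8c1=7.
Step 30. [r5c9∈{8}] only 8 remains possible at r5c9 ⇒ r5c9=8.
Step 31. [r1c8∈{8}] r1c8 is down to just 8, so r1c8=8.
Step 32. [r8c9∈{1}] r8c9's peers cover all but 1, so r8c9=1.
Step 33. [r7c4∈{3}] r7c4's peers cover all but 3, so r7c4=3.
Step 34. [r9c6∈{8}] only 8 remains possible at r9c6. So r9c6=8.
Step 35. [r8c8∈{5}] only 5 remains possible at r8c8 ⇒ r8c8=5.
Step 36. [r3c5∈{9}] r3c5's peers cover all but 9. So r3c5=9.
Step 37. [r7c8∈{2}] only 2 remains possible at r7c8 ⇒ r7c8=2.
Step 38. [r6c1∈{4}] r6c1 is down to just 4, so r6c1=4.
Step 39. [r5c3∈{5}] only 5 remains possible at r5c3, so r5c3=5.

Answer: 9 6 1 2 3 5 7 8 4 / 3 4 8 1 7 6 5 9 2 / 5 7 2 8 9 4 1 3 6 / 8 3 7 5 1 2 6 4 9 / 2 9 5 6 4 7 3 1 8 / 4 1 6 9 8 3 2 7 5 / 6 8 4 3 5 1 9 2 7 / 7 2 3 4 6 9 8 5 1 / 1 5 9 7 2 8 4 6 3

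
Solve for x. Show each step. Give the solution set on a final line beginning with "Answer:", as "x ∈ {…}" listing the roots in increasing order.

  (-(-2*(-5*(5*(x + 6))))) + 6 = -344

Step 1. [(-(-2*(-5*(5*(x + 6))))) + 6 = -344] +6 is outermost — subtract 6 both sides, so sub: -(-2*(-5*(5*(x + 6)))) = -350.
Step 2. [-(-2*(-5*(5*(x + 6)))) = -350] LHS negated; negate both sides ⇒ neg: -2*(-5*(5*(x + 6))) = 350.
Step 3. [-2*(-5*(5*(x + 6))) = 350] LHS = -2·(…); ÷-2 both sides. So div: -5*(5*(x + 6)) = -175.
Step 4. [-5*(5*(x + 6)) = -175] LHS = -5·(…); ÷-5 both sides ⇒ div: 5*(x + 6) = 35.
Step 5. [5*(x + 6) = 35] 5 out front; divide by 5. So div: x + 6 = 7.
Step 6. [x + 6 = 7] peel the +6: subtract 6 from each side, so sub: x = 1.

Answer: x ∈ {1}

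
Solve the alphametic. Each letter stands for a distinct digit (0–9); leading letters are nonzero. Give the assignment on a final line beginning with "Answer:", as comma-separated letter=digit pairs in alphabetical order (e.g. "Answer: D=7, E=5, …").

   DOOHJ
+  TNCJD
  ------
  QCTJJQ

Step 1. [col 1: J + D ≡ Q (mod 10)] no forcing yet in column 1 (carry-in 0); D=5 is free and consistent — try it. So D=5.
Step 2. [col 1: J + D ≡ Q (mod 10)] J=6 is one option consistent with column 1 (J + D ≡ Q (mod 10), carry-in 0) — take it ⇒ J=6.
Step 3. [col 1: J + D ≡ Q (mod 10)] from column 1 (J=6, D=5, carry-in 0, digits 5,6 already taken and all letters distinct): Q must equal 1. So Q=1.
Step 4. [col 2: H + J ≡ J (mod 10)] column 2: given J=6, carry-in 1, and digits 1,5,6 already taken and all letters distinct, H+J≡J (mod 10) forces H=9. So H=9.
Step 5. [col 3: O + C ≡ J (mod 10)] O=3 is one option consistent with column 3 (O + C ≡ J (mod 10), carry-in 1) — take it. So O=3.
Step 6. [col 3: O + C ≡ J (mod 10)] column 3: given O=3, J=6, carry-in 1, and digits 1,3,5,6,9 already taken and all letters distinct, O+C≡J (mod 10) forces C=2, so C=2.
Step 7. [col 4: O + N ≡ T (mod 10)] column 4 (O + N ≡ T (mod 10), carry-in 0) doesn't pin N yet; pick N=4 and continue. So N=4.
Step 8. [col 4: O + N ≡ T (mod 10)] in column 4 we have O+N≡T with carry-in 0; given O=3, N=4 and digits 1,2,3,4,5,6,9 already taken and all letters distinct, that pins T to 7. So T=7.

Answer: C=2, D=5, H=9, J=6, N=4, O=3, Q=1, T=7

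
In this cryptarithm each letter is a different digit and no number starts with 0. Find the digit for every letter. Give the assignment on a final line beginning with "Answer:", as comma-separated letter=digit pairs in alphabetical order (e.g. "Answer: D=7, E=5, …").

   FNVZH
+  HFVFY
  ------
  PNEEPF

Step 1. [col 1: H + Y ≡ F (mod 10)] no forcing yet in column 1 (carry-in 0); F=6 is free and consistent — try it ⇒ F=6.
Step 2. [col 1: H + Y ≡ F (mod 10)] column 1 (H + Y ≡ F (mod 10), carry-in 0) doesn't pin H yet; pick H=4 and continue. So H=4.
Step 3. [P] adding two 5-digit numbers gives at most 5+1 digits, and here it does — P is that final carry and must be 1 ⇒ P=1.
Step 4. [col 1: H + Y ≡ F (mod 10)] column 1: given H=4, F=6, carry-in 0, and digits 1,4,6 already taken and all letters distinct, H+Y≡F (mod 10) forces Y=2, so Y=2.
Step 5. [col 2: Z + F ≡ P (mod 10)] in column 2 we have Z+F≡P with carry-in 0; given F=6, P=1 and digits 1,2,4,6 already taken and all letters distinct, that pins Z to 5, so Z=5.
Step 6. [col 3: V + V ≡ E (mod 10)] column 3 reads V+V+carry(1)=E with nothing yet; with digits 1,2,4,5,6 already taken and all letters distinct, the only value for E is 7, so E=7.
Step 7. [col 3: V + V ≡ E (mod 10)] no forcing yet in column 3 (carry-in 1); V=8 is free and consistent — try it. So V=8.
Step 8. [col 4: N + F ≡ E (mod 10)] from column 4 (F=6, E=7, carry-in 1, digits 1,2,4,5,6,7,8 already taken and all letters distinct): N must equal 0, so N=0.

Answer: E=7, F=6, H=4, N=0, P=1, V=8, Y=2, Z=5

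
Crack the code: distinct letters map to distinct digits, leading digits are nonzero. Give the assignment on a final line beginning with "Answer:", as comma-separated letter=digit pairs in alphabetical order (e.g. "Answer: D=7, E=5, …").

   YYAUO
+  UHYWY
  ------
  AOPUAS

Step 1. [col 1: O + Y ≡ S (mod 10)] several values work for S in column 1 (O + Y ≡ S (mod 10), carry-in 0); try S=0. So S=0.
Step 2. [col 1: O + Y ≡ S (mod 10)] several values work for Y in column 1 (O + Y ≡ S (mod 10), carry-in 0); try Y=6, so Y=6.
Step 3. [col 1: O + Y ≡ S (mod 10)] column 1: given Y=6, S=0, carry-in 0, and digits 0,6 already taken and all letters distinct, O+Y≡S (mod 10) forces O=4, so O=4.
Step 4. [col 2: U + W ≡ A (mod 10)] column 2 (U + W ≡ A (mod 10), carry-in 1) doesn't pin W yet; pick W=2 and continue. So W=2.
Step 5. [col 2: U + W ≡ A (mod 10)] column 2 (U + W ≡ A (mod 10), carry-in 1) doesn't pin U yet; pick U=8 and continue, so U=8.
Step 6. [col 2: U + W ≡ A (mod 10)] from column 2 (U=8, W=2, carry-in 1, digits 0,2,4,6,8 already taken and all letters distinct): A must equal 1. So A=1.
Step 7. [col 4: Y + H ≡ P (mod 10)] P=9 is one option consistent with column 4 (Y + H ≡ P (mod 10), carry-in 0) — take it. So P=9.
Step 8. [col 4: Y + H ≡ P (mod 10)] in column 4 we have Y+H≡P with carry-in 0; given Y=6, P=9 and digits 0,1,2,4,6,8,9 already taken and all letters distinct, that pins H to 3 ⇒ H=3.

Answer: A=1, H=3, O=4, P=9, S=0, U=8, W=2, Y=6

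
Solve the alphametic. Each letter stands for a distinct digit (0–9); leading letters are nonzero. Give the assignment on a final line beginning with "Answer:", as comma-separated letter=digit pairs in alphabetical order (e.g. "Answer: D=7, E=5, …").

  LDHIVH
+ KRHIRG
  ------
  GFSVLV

Step 1. [col 1: H + G ≡ V (mod 10)] V=2 is one option consistent with column 1 (H + G ≡ V (mod 10), carry-in 0) — take it ⇒ V=2.
Step 2. [col 1: H + G ≡ V (mod 10)] several values work for H in column 1 (H + G ≡ V (mod 10), carry-in 0); try H=5, so H=5.
Step 3. [col 1: H + G ≡ V (mod 10)] column 1 reads H+G+carry(0)=V with H=5, V=2; with digits 2,5 already taken and all letters distinct, the only value for G is 7 ⇒ G=7.
Step 4. [col 2: V + R ≡ L (mod 10)] no forcing yet in column 2 (carry-in 1); R=0 is free and consistent — try it, so R=0.
Step 5. [col 2: V + R ≡ L (mod 10)] column 2: given V=2, R=0, carry-in 1, and digits 0,2,5,7 already taken and all letters distinct, V+R≡L (mod 10) forces L=3. So L=3.
Step 6. [col 3: I + I ≡ V (mod 10)] column 3 (I + I ≡ V (mod 10), carry-in 0) doesn't pin I yet; pick I=6 and continue. So I=6.
Step 7. [col 4: H + H ≡ S (mod 10)] from column 4 (H=5, carry-in 1, digits 0,2,3,5,6,7 already taken and all letters distinct): S must equal 1, so S=1.
Step 8. [col 5: D + R ≡ F (mod 10)] in column 5 we have D+R≡F with carry-in 1; given R=0 and digits 0,1,2,3,5,6,7 already taken and all letters distinct, that pins D to 8 ⇒ D=8.
Step 9. [col 5: D + R ≡ F (mod 10)] column 5 reads D+R+carry(1)=F with D=8, R=0; with digits 0,1,2,3,5,6,7,8 already taken and all letters distinct, the only value for F is 9 ⇒ F=9.
Step 10. [col 6: L + K ≡ G (mod 10)] column 6 reads L+K+carry(0)=G with L=3, G=7; with digits 0,1,2,3,5,6,7,8,9 already taken and all letters distinct, the only value for K is 4 ⇒ K=4.

Answer: D=8, F=9, G=7, H=5, I=6, K=4, L=3, R=0, S=1, V=2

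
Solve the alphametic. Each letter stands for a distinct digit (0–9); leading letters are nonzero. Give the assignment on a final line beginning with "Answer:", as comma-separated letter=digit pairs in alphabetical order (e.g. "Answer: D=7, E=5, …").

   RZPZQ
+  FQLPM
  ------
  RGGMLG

Step 1. [col 1: Q + M ≡ G (mod 10)] no forcing yet in column 1 (carry-in 0); Q=6 is free and consistent — try it, so Q=6.
Step 2. [col 1: Q + M ≡ G (mod 10)] column 1 (Q + M ≡ G (mod 10), carry-in 0) doesn't pin G yet; pick G=0 and continue ⇒ G=0.
Step 3. [col 1: Q + M ≡ G (mod 10)] from column 1 (Q=6, G=0, carry-in 0, digits 0,6 already taken and all letters distinct): M must equal 4 ⇒ M=4.
Step 4. [col 2: Z + P ≡ L (mod 10)] several values work for L in column 2 (Z + P ≡ L (mod 10), carry-in 1); try L=9. So L=9.
Step 5. [R] the sum has 6 digits but both addends have 5; that extra leading digit R is the final carry, namely 1, so R=1.
Step 6. [col 2: Z + P ≡ L (mod 10)] no forcing yet in column 2 (carry-in 1); P=5 is free and consistent — try it, so P=5.
Step 7. [col 2: Z + P ≡ L (mod 10)] column 2 reads Z+P+carry(1)=L with P=5, L=9; with digits 0,1,4,5,6,9 already taken and all letters distinct, the only value for Z is 3, so Z=3.
Step 8. [col 5: R + F ≡ G (mod 10)] column 5: given R=1, G=0, carry-in 1, and digits 0,1,3,4,5,6,9 already taken and all letters distinct, R+F≡G (mod 10) forces F=8, so F=8.

Answer: F=8, G=0, L=9, M=4, P=5, Q=6, R=1, Z=3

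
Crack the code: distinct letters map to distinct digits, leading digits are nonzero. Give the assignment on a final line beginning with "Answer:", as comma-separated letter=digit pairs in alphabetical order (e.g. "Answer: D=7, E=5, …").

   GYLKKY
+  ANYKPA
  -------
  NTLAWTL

Step 1. [col 1: Y + A ≡ L (mod 10)] A=2 is one option consistent with column 1 (Y + A ≡ L (mod 10), carry-in 0) — take it ⇒ A=2.
Step 2. [col 1: Y + A ≡ L (mod 10)] no forcing yet in column 1 (carry-in 0); Y=5 is free and consistent — try it. So Y=5.
Step 3. [col 1: Y + A ≡ L (mod 10)] column 1 reads Y+A+carry(0)=L with Y=5, A=2; with digits 2,5 already taken and all letters distinct, the only value for L is 7, so L=7.
Step 4. [col 2: K + P ≡ T (mod 10)] no forcing yet in column 2 (carry-in 0); P=6 is free and consistent — try it. So P=6.
Step 5. [col 2: K + P ≡ T (mod 10)] T=0 is one option consistent with column 2 (K + P ≡ T (mod 10), carry-in 0) — take it. So T=0.
Step 6. [col 2: K + P ≡ T (mod 10)] column 2 reads K+P+carry(0)=T with P=6, T=0; with digits 0,2,5,6,7 already taken and all letters distinct, the only value for K is 4, so K=4.
Step 7. [col 3: K + K ≡ W (mod 10)] column 3: given K=4, carry-in 1, and digits 0,2,4,5,6,7 already taken and all letters distinct, K+K≡W (mod 10) forces W=9 ⇒ W=9.
Step 8. [col 5: Y + N ≡ L (mod 10)] column 5: given Y=5, L=7, carry-in 1, and digits 0,2,4,5,6,7,9 already taken and all letters distinct, Y+N≡L (mod 10) forces N=1. So N=1.
Step 9. [col 6: G + A ≡ T (mod 10)] in column 6 we have G+A≡T with carry-in 0; given A=2, T=0 and digits 0,1,2,4,5,6,7,9 already taken and all letters distinct, that pins G to 8 ⇒ G=8.

Answer: A=2, G=8, K=4, L=7, N=1, P=6, T=0, W=9, Y=5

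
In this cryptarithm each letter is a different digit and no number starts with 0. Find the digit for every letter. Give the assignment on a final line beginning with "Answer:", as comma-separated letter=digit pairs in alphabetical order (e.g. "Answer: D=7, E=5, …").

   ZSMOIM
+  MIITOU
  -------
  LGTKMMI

Step 1. [col 1: M + U ≡ I (mod 10)] several values work for I in column 1 (M + U ≡ I (mod 10), carry-in 0); try I=4. So I=4.
Step 2. [L] adding two 6-digit numbers gives at most 6+1 digits, and here it does — L is that final carry and must be 1. So L=1.
Step 3. [col 1: M + U ≡ I (mod 10)] M=8 is one option consistent with column 1 (M + U ≡ I (mod 10), carry-in 0) — take it, so M=8.
Step 4. [col 1: M + U ≡ I (mod 10)] from column 1 (M=8, I=4, carry-in 0, digits 1,4,8 already taken and all letters distinct): U must equal 6 ⇒ U=6.
Step 5. [col 2: I + O ≡ M (mod 10)] from column 2 (I=4, M=8, carry-in 1, digits 1,4,6,8 already taken and all letters distinct): O must equal 3. So O=3.
Step 6. [col 3: O + T ≡ M (mod 10)] column 3: given O=3, M=8, carry-in 0, and digits 1,3,4,6,8 already taken and all letters distinct, O+T≡M (mod 10) forces T=5, so T=5.
Step 7. [col 4: M + I ≡ K (mod 10)] column 4: given M=8, I=4, carry-in 0, and digits 1,3,4,5,6,8 already taken and all letters distinct, M+I≡K (mod 10) forces K=2, so K=2.
Step 8. [col 5: S + I ≡ T (mod 10)] in column 5 we have S+I≡T with carry-in 1; given I=4, T=5 and digits 1,2,3,4,5,6,8 already taken and all letters distinct, that pins S to 0, so S=0.
Step 9. [col 6: Z + M ≡ G (mod 10)] column 6 reads Z+M+carry(0)=G with M=8; with digits 0,1,2,3,4,5,6,8 already taken and all letters distinct, the only value for G is 7 ⇒ G=7.
Step 10. [col 6: Z + M ≡ G (mod 10)] column 6: given M=8, G=7, carry-in 0, and digits 0,1,2,3,4,5,6,7,8 already taken and all letters distinct, Z+M≡G (mod 10) forces Z=9 ⇒ Z=9.

Answer: G=7, I=4, K=2, L=1, M=8, O=3, S=0, T=5, U=6, Z=9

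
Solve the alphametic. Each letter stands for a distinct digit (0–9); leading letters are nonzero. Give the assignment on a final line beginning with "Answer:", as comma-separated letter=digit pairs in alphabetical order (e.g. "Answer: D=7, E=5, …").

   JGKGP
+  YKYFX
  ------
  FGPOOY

Step 1. [F] the sum has 6 digits but both addends have 5; that extra leading digit F is the final carry, namely 1 ⇒ F=1.
Step 2. [col 1: P + X ≡ Y (mod 10)] X=5 is one option consistent with column 1 (P + X ≡ Y (mod 10), carry-in 0) — take it, so X=5.
Step 3. [col 1: P + X ≡ Y (mod 10)] column 1 (P + X ≡ Y (mod 10), carry-in 0) doesn't pin Y yet; pick Y=4 and continue. So Y=4.
Step 4. [col 1: P + X ≡ Y (mod 10)] in column 1 we have P+X≡Y with carry-in 0; given X=5, Y=4 and digits 1,4,5 already taken and all letters distinct, that pins P to 9. So P=9.
Step 5. [col 2: G + F ≡ O (mod 10)] no forcing yet in column 2 (carry-in 1); G=0 is free and consistent — try it, so G=0.
Step 6. [col 2: G + F ≡ O (mod 10)] in column 2 we have G+F≡O with carry-in 1; given G=0, F=1 and digits 0,1,4,5,9 already taken and all letters distinct, that pins O to 2 ⇒ O=2.
Step 7. [col 3: K + Y ≡ O (mod 10)] from column 3 (Y=4, O=2, carry-in 0, digits 0,1,2,4,5,9 already taken and all letters distinct): K must equal 8 ⇒ K=8.
Step 8. [col 5: J + Y ≡ G (mod 10)] in column 5 we have J+Y≡G with carry-in 0; given Y=4, G=0 and digits 0,1,2,4,5,8,9 already taken and all letters distinct, that pins J to 6 ⇒ J=6.

Answer: F=1, G=0, J=6, K=8, O=2, P=9, X=5, Y=4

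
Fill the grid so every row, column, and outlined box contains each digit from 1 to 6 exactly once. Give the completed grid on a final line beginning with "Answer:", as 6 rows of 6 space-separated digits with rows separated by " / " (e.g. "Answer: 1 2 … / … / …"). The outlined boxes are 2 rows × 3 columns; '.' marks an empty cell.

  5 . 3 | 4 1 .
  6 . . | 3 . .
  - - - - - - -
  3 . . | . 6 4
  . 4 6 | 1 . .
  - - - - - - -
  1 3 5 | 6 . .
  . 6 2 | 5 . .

Step 1. [r5c6∈{2}] nothing but 2 survives at r5c6, so r5c6=2.
Step 2. [r2c5∈{2,5}] r2c5 is the only open cell in box 2 admitting 2. So r2c5=2.
Step 3. [r4c5∈{3,5}] r4c5 is the only open cell in col 5 admitting 5. So r4c5=5.
Step 4. [r6c5∈{3,4}] across col 5, 3 lands solely at r6c5. So r6c5=3.
Step 5. [r3c2∈{1,2,5}] row 3 places 5 nowhere but r3c2, so r3c2=5.
Step 6. [r2c2∈{1}] r2c2 is down to just 1. So r2c2=1.
Step 7. [r1c6∈{6}] nothing but 6 survives at r1c6 ⇒ r1c6=6.
Step 8. [r4c1∈{2}] r4c1's peers cover all but 2. So r4c1=2.
Step 9. [r6c1∈{4}] r6c1's peers cover all but 4, so r6c1=4.
Step 10. [r3c3∈{1}] r3c3's peers cover all but 1 ⇒ r3c3=1.
Step 11. [r6c6∈{1}] r6c6's peers cover all but 1, so r6c6=1.
Step 12. [r4c6∈{3}] nothing but 3 survives at r4c6 ⇒ r4c6=3.
Step 13. [r3c4∈{2}] only 2 remains possible at r3c4. So r3c4=2.
Step 14. [r5c5∈{4}] r5c5's peers cover all but 4, so r5c5=4.
Step 15. [r2c6∈{5}] nothing but 5 survives at r2c6, so r2c6=5.
Step 16. [r2c3∈{4}] only 4 remains possible at r2c3, so r2c3=4.
Step 17. [r1c2∈{2}] r1c2 is down to just 2, so r1c2=2.

Answer: 5 2 3 4 1 6 / 6 1 4 3 2 5 / 3 5 1 2 6 4 / 2 4 6 1 5 3 / 1 3 5 6 4 2 / 4 6 2 5 3 1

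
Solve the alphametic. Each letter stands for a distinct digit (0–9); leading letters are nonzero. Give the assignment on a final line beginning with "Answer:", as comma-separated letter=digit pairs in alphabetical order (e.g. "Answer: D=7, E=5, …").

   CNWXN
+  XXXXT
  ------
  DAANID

Step 1. [col 1: N + T ≡ D (mod 10)] no forcing yet in column 1 (carry-in 0); T=3 is free and consistent — try it ⇒ T=3.
Step 2. [col 1: N + T ≡ D (mod 10)] several values work for N in column 1 (N + T ≡ D (mod 10), carry-in 0); try N=8, so N=8.
Step 3. [col 1: N + T ≡ D (mod 10)] column 1: given N=8, T=3, carry-in 0, and digits 3,8 already taken and all letters distinct, N+T≡D (mod 10) forces D=1 ⇒ D=1.
Step 4. [col 2: X + X ≡ I (mod 10)] X=2 is one option consistent with column 2 (X + X ≡ I (mod 10), carry-in 1) — take it ⇒ X=2.
Step 5. [col 2: X + X ≡ I (mod 10)] in column 2 we have X+X≡I with carry-in 1; given X=2 and digits 1,2,3,8 already taken and all letters distinct, that pins I to 5, so I=5.
Step 6. [col 3: W + X ≡ N (mod 10)] in column 3 we have W+X≡N with carry-in 0; given X=2, N=8 and digits 1,2,3,5,8 already taken and all letters distinct, that pins W to 6. So W=6.
Step 7. [col 4: N + X ≡ A (mod 10)] column 4 reads N+X+carry(0)=A with N=8, X=2; with digits 1,2,3,5,6,8 already taken and all letters distinct, the only value for A is 0 ⇒ A=0.
Step 8. [col 5: C + X ≡ A (mod 10)] column 5: given X=2, A=0, carry-in 1, and digits 0,1,2,3,5,6,8 already taken and all letters distinct, C+X≡A (mod 10) forces C=7, so C=7.

Answer: A=0, C=7, D=1, I=5, N=8, T=3, W=6, X=2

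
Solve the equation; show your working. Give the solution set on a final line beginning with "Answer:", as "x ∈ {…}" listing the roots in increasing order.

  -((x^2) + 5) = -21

Step 1. [-((x^2) + 5) = -21] flip signs both sides ⇒ neg: (x^2) + 5 = 21.
Step 2. [(x^2) + 5 = 21] the outer +5 inverts by subtracting 5. So sub: x^2 = 16.
Step 3. [x^2 = 16] √ both sides: 16 ≥ 0 gives two branches. So sqrt: x = 4 or -4.

Answer: x ∈ {-4, 4}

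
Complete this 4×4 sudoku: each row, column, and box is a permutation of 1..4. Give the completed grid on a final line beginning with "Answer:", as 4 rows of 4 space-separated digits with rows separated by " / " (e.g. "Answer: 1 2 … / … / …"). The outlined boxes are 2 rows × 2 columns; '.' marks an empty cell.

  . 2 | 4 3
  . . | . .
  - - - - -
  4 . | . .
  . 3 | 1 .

Step 1. [r2c4∈{1,2}] col 4 places 1 nowhere but r2c4. So r2c4=1.
Step 2. [r3c4∈{2}] r3c4 has the single candidate 2, so r3c4=2.
Step 3. [r1c1∈{1}] nothing but 1 survives at r1c1, so r1c1=1.
Step 4. [r4c1∈{2}] r4c1's peers cover all but 2 ⇒ r4c1=2.
Step 5. [r2c3∈{2}] nothing but 2 survives at r2c3, so r2c3=2.
Step 6. [r2c1∈{3}] r2c1 is down to just 3, so r2c1=3.
Step 7. [r4c4∈{4}] r4c4 is down to just 4, so r4c4=4.
Step 8. [r3c3∈{3}] r3c3's peers cover all but 3. So r3c3=3.
Step 9. [r2c2∈{4}] r2c2 has the single candidate 4, so r2c2=4.
Step 10. [r3c2∈{1}] r3c2 has the single candidate 1 ⇒ r3c2=1.

Answer: 1 2 4 3 / 3 4 2 1 / 4 1 3 2 / 2 3 1 4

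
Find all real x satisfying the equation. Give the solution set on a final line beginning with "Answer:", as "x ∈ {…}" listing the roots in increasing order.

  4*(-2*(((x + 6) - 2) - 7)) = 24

Step 1. [4*(-2*(((x + 6) - 2) - 7)) = 24] LHS = 4·(…); ÷4 both sides, so div: -2*(((x + 6) - 2) - 7) = 6.
Step 2. [-2*(((x + 6) - 2) - 7) = 6] divide by the outer -2 ⇒ div: ((x + 6) - 2) - 7 = -3.
Step 3. [((x + 6) - 2) - 7 = -3] 7 comes off first (add 7). So sub: (x + 6) - 2 = 4.
Step 4. [(x + 6) - 2 = 4] add 2: x sits inside (… - 2). So sub: x + 6 = 6.
Step 5. [x + 6 = 6] subtract 6: x sits inside (… + 6), so sub: x = 0.

Answer: x ∈ {0}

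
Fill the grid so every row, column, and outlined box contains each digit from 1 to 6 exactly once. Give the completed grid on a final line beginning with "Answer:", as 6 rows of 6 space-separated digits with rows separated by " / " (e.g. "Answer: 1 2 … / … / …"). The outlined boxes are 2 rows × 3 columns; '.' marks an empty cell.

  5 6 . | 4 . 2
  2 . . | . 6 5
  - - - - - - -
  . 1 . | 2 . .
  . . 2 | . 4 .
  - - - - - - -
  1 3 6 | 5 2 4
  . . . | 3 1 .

Step 1. [r2c3∈{1,3,4}] in row 2, 3 fits only at r2c3. So r2c3=3.
Step 2. [r4c4∈{1,6}] 6 has one home in col 4: r4c4, so r4c4=6.
Step 3. [r3c6∈{3}] only 3 remains possible at r3c6. So r3c6=3.
Step 4. [r6c1∈{4}] nothing but 4 survives at r6c1 ⇒ r6c1=4.
Step 5. [r4c2∈{5}] r4c2's peers cover all but 5. So r4c2=5.
Step 6. [r1c3∈{1}] r1c3 has the single candidate 1. So r1c3=1.
Step 7. [r4c6∈{1}] nothing but 1 survives at r4c6. So r4c6=1.
Step 8. [r2c2∈{4}] r2c2 has the single candidate 4, so r2c2=4.
Step 9. [r6c3∈{5}] r6c3 is down to just 5, so r6c3=5.
Step 10. [r6c2∈{2}] r6c2 is down to just 2, so r6c2=2.
Step 11. [r3c3∈{4}] r3c3 is down to just 4, so r3c3=4.
Step 12. [r6c6∈{6}] r6c6's peers cover all but 6, so r6c6=6.
Step 13. [r2c4∈{1}] only 1 remains possible at r2c4, so r2c4=1.
Step 14. [r3c1∈{6}] nothing but 6 survives at r3c1 ⇒ r3c1=6.
Step 15. [r3c5∈{5}] r3c5 is down to just 5 ⇒ r3c5=5.
Step 16. [r4c1∈{3}] only 3 remains possible at r4c1 ⇒ r4c1=3.
Step 17. [r1c5∈{3}] only 3 remains possible at r1c5. So r1c5=3.

Answer: 5 6 1 4 3 2 / 2 4 3 1 6 5 / 6 1 4 2 5 3 / 3 5 2 6 4 1 / 1 3 6 5 2 4 / 4 2 5 3 1 6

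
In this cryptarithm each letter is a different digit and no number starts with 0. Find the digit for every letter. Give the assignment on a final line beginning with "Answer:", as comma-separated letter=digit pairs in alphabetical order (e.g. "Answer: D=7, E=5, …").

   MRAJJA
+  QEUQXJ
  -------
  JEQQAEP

Step 1. [col 1: A + J ≡ P (mod 10)] several values work for A in column 1 (A + J ≡ P (mod 10), carry-in 0); try A=5 ⇒ A=5.
Step 2. [col 1: A + J ≡ P (mod 10)] column 1 (A + J ≡ P (mod 10), carry-in 0) doesn't pin J yet; pick J=1 and continue, so J=1.
Step 3. [col 1: A + J ≡ P (mod 10)] from column 1 (A=5, J=1, carry-in 0, digits 1,5 already taken and all letters distinct): P must equal 6, so P=6.
Step 4. [col 2: J + X ≡ E (mod 10)] no forcing yet in column 2 (carry-in 0); X=9 is free and consistent — try it, so X=9.
Step 5. [col 2: J + X ≡ E (mod 10)] from column 2 (J=1, X=9, carry-in 0, digits 1,5,6,9 already taken and all letters distinct): E must equal 0 ⇒ E=0.
Step 6. [col 3: J + Q ≡ A (mod 10)] column 3 reads J+Q+carry(1)=A with J=1, A=5; with digits 0,1,5,6,9 already taken and all letters distinct, the only value for Q is 3 ⇒ Q=3.
Step 7. [col 4: A + U ≡ Q (mod 10)] column 4 reads A+U+carry(0)=Q with A=5, Q=3; with digits 0,1,3,5,6,9 already taken and all letters distinct, the only value for U is 8. So U=8.
Step 8. [col 5: R + E ≡ Q (mod 10)] column 5: given E=0, Q=3, carry-in 1, and digits 0,1,3,5,6,8,9 already taken and all letters distinct, R+E≡Q (mod 10) forces R=2 ⇒ R=2.
Step 9. [col 6: M + Q ≡ E (mod 10)] in column 6 we have M+Q≡E with carry-in 0; given Q=3, E=0 and digits 0,1,2,3,5,6,8,9 already taken and all letters distinct, that pins M to 7. So M=7.

Answer: A=5, E=0, J=1, M=7, P=6, Q=3, R=2, U=8, X=9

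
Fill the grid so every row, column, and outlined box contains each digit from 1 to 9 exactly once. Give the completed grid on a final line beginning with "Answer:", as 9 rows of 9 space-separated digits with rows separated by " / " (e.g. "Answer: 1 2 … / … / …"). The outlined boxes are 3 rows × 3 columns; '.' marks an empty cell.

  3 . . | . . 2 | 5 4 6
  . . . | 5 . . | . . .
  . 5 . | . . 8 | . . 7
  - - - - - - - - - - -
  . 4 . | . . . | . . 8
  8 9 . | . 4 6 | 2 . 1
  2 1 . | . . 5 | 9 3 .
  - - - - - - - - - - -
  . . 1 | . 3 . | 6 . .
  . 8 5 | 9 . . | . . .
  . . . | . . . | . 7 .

Step 1. [r1c2∈{7}] r1c2 has the single candidate 7. So r1c2=7.
Step 2. [r1c4∈{1}] r1c4 has the single candidate 1. So r1c4=1.
Step 3. [r7c2∈{2}] r7c2's peers cover all but 2 ⇒ r7c2=2.
Step 4. [r6c3∈{6,7}] across row 6, 6 lands solely at r6c3. So r6c3=6.
Step 5. [r4c7∈{7}] r4c7 has the single candidate 7. So r4c7=7.
Step 6. [r9c5∈{1,2,5,6,8}] across col 5, 5 lands solely at r9c5. So r9c5=5.
Step 7. [r1c5∈{9}] r1c5 is down to just 9, so r1c5=9.
Step 8. [r4c3∈{3}] nothing but 3 survives at r4c3, so r4c3=3.
Step 9. [r2c6∈{3,4,7}] 3 has one home in col 6: r2c6 ⇒ r2c6=3.
Step 10. [r3c4∈{4,6}] across box 2, 4 lands solely at r3c4, so r3c4=4.
Step 11. [r9c4∈{2,6,8}] in col 4, 6 fits only at r9c4. So r9c4=6.
Step 12. [r9c9∈{2,3,4,9}] 2 has one home in row 9: r9c9 ⇒ r9c9=2.
Step 13. [r8c8∈{1}] r8c8's peers cover all but 1. So r8c8=1.
Step 14. [r2c9∈{9}] r2c9 is down to just 9. So r2c9=9.
Step 15. [r8c1∈{4,6,7}] r8c1 is the only open cell in row 8 admitting 6, so r8c1=6.
Step 16. [r7c1∈{4,7,9}] 7 has one home in col 1: r7c1, so r7c1=7.
Step 17. [r9c7∈{3,4,8}] 8 has one home in row 9: r9c7. So r9c7=8.
Step 18. [r8c7∈{3,4}] across col 7, 4 lands solely at r8c7, so r8c7=4.
Step 19. [r2c5∈{6,7}] 7 has one home in row 2: r2c5 ⇒ r2c5=7.
Step 20. [r6c4∈{7,8}] 7 has one home in row 6: r6c4 ⇒ r6c4=7.
Step 21. [r2c8∈{2,8}] across col 8, 8 lands solely at r2c8, so r2c8=8.
Step 22. [r2c7∈{1}] r2c7 is down to just 1, so r2c7=1.
Step 23. [r2c1∈{4}] only 4 remains possible at r2c1 ⇒ r2c1=4.
Step 24. [r9c1∈{9}] nothing but 9 survives at r9c1 ⇒ r9c1=9.
Step 25. [r9c6∈{1,4}] across row 9, 1 lands solely at r9c6. So r9c6=1.
Step 26. [r5c8∈{5}] r5c8's peers cover all but 5, so r5c8=5.
Step 27. [r8c5∈{2}] nothing but 2 survives at r8c5, so r8c5=2.
Step 28. [r3c3∈{2,9}] in row 3, 9 fits only at r3c3, so r3c3=9.
Step 29. [r7c4∈{8}] r7c4 is down to just 8. So r7c4=8.
Step 30. [r8c6∈{7}] only 7 remains possible at r8c6, so r8c6=7.
Step 31. [r3c7∈{3}] r3c7's peers cover all but 3, so r3c7=3.
Step 32. [r3c5∈{6}] only 6 remains possible at r3c5. So r3c5=6.
Step 33. [r6c5∈{8}] nothing but 8 survives at r6c5. So r6c5=8.
Step 34. [r4c1∈{5}] nothing but 5 survives at r4c1, so r4c1=5.
Step 35. [r3c8∈{2}] only 2 remains possible at r3c8, so r3c8=2.
Step 36. [r1c3∈{8}] r1c3 has the single candidate 8, so r1c3=8.
Step 37. [r5c4∈{3}] r5c4 has the single candidate 3. So r5c4=3.
Step 38. [r3c1∈{1}] r3c1's peers cover all but 1 ⇒ r3c1=1.
Step 39. [r2c3∈{2}] r2c3's peers cover all but 2, so r2c3=2.
Step 40. [r7c9∈{5}] r7c9 is down to just 5, so r7c9=5.
Step 41. [r7c8∈{9}] only 9 remains possible at r7c8 ⇒ r7c8=9.
Step 42. [r8c9∈{3}] r8c9 is down to just 3. So r8c9=3.
Step 43. [r6c9∈{4}] r6c9 is down to just 4, so r6c9=4.
Step 44. [r2c2∈{6}] r2c2's peers cover all but 6. So r2c2=6.
Step 45. [r4c5∈{1}] only 1 remains possible at r4c5. So r4c5=1.
Step 46. [r5c3∈{7}] r5c3 has the single candidate 7, so r5c3=7.
Step 47. [r4c6∈{9}] only 9 remains possible at r4c6. So r4c6=9.
Step 48. [r7c6∈{4}] only 4 remains possible at r7c6 ⇒ r7c6=4.
Step 49. [r9c2∈{3}] r9c2's peers cover all but 3. So r9c2=3.
Step 50. [r9c3∈{4}] only 4 remains possible at r9c3, so r9c3=4.
Step 51. [r4c8∈{6}] nothing but 6 survives at r4c8, so r4c8=6.
Step 52. [r4c4∈{2}] r4c4 is down to just 2, so r4c4=2.

Answer: 3 7 8 1 9 2 5 4 6 / 4 6 2 5 7 3 1 8 9 / 1 5 9 4 6 8 3 2 7 / 5 4 3 2 1 9 7 6 8 / 8 9 7 3 4 6 2 5 1 / 2 1 6 7 8 5 9 3 4 / 7 2 1 8 3 4 6 9 5 / 6 8 5 9 2 7 4 1 3 / 9 3 4 6 5 1 8 7 2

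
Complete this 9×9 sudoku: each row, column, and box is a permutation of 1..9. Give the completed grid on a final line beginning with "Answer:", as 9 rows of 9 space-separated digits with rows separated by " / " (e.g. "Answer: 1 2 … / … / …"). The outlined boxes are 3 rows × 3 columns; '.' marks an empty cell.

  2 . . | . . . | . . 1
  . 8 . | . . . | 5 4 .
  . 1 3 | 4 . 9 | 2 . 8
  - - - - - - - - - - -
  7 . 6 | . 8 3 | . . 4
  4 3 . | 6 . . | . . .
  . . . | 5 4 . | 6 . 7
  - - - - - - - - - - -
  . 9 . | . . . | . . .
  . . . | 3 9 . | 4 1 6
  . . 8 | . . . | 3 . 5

Step 1. [r6c2∈{2}] nothing but 2 survives at r6c2. So r6c2=2.
Step 2. [r6c6∈{1}] r6c6 is down to just 1, so r6c6=1.
Step 3. [r7c9∈{2}] nothing but 2 survives at r7c9 ⇒ r7c9=2.
Step 4. [r5c9∈{9}] r5c9 is down to just 9 ⇒ r5c9=9.
Step 5. [r8c6∈{2,5,7,8}] in row 8, 8 fits only at r8c6. So r8c6=8.
Step 6. [r8c1∈{5}] r8c1's peers cover all but 5 ⇒ r8c1=5.
Step 7. [r3c1∈{6}] r3c1 is down to just 6, so r3c1=6.
Step 8. [r3c8∈{7}] r3c8's peers cover all but 7. So r3c8=7.
Step 9. [r7c7∈{7,8}] across col 7, 7 lands solely at r7c7 ⇒ r7c7=7.
Step 10. [r7c4∈{1}] r7c4's peers cover all but 1 ⇒ r7c4=1.
Step 11. [r1c8∈{3,6,9}] r1c8 is the only open cell in col 8 admitting 6 ⇒ r1c8=6.
Step 12. [r9c2∈{4,6,7}] across col 2, 6 lands solely at r9c2 ⇒ r9c2=6.
Step 13. [r2c5∈{1,2,3,6,7}] 1 has one home in row 2: r2c5 ⇒ r2c5=1.
Step 14. [r2c1∈{9}] nothing but 9 survives at r2c1 ⇒ r2c1=9.
Step 15. [r2c3∈{7}] r2c3's peers cover all but 7, so r2c3=7.
Step 16. [r3c5∈{5}] only 5 remains possible at r3c5. So r3c5=5.
Step 17. [r1c6∈{7}] r1c6 is down to just 7, so r1c6=7.
Step 18. [r5c6∈{2}] r5c6 is down to just 2 ⇒ r5c6=2.
Step 19. [r5c7∈{1,8}] in col 7, 8 fits only at r5c7. So r5c7=8.
Step 20. [r4c2∈{5}] only 5 remains possible at r4c2 ⇒ r4c2=5.
Step 21. [r9c4∈{2,7}] r9c4 is the only open cell in col 4 admitting 7. So r9c4=7.
Step 22. [r7c6∈{4,5,6}] row 7 places 5 nowhere but r7c6 ⇒ r7c6=5.
Step 23. [r7c3∈{4}] r7c3's peers cover all but 4 ⇒ r7c3=4.
Step 24. [r5c8∈{5}] nothing but 5 survives at r5c8. So r5c8=5.
Step 25. [r1c7∈{9}] only 9 remains possible at r1c7, so r1c7=9.
Step 26. [r6c3∈{9}] r6c3's peers cover all but 9, so r6c3=9.
Step 27. [r1c3∈{5}] nothing but 5 survives at r1c3, so r1c3=5.
Step 28. [r6c8∈{3}] only 3 remains possible at r6c8 ⇒ r6c8=3.
Step 29. [r8c3∈{2}] nothing but 2 survives at r8c3. So r8c3=2.
Step 30. [r4c8∈{2}] only 2 remains possible at r4c8, so r4c8=2.
Step 31. [r4c4∈{9}] r4c4 has the single candidate 9. So r4c4=9.
Step 32. [r4c7∈{1}] r4c7's peers cover all but 1, so r4c7=1.
Step 33. [r1c4∈{8}] r1c4 has the single candidate 8 ⇒ r1c4=8.
Step 34. [r1c2∈{4}] r1c2's peers cover all but 4 ⇒ r1c2=4.
Step 35. [r5c5∈{7}] only 7 remains possible at r5c5, so r5c5=7.
Step 36. [r9c1∈{1}] nothing but 1 survives at r9c1. So r9c1=1.
Step 37. [r6c1∈{8}] r6c1's peers cover all but 8. So r6c1=8.
Step 38. [r8c2∈{7}] nothing but 7 survives at r8c2. So r8c2=7.
Step 39. [r5c3∈{1}] r5c3's peers cover all but 1 ⇒ r5c3=1.
Step 40. [r7c1∈{3}] nothing but 3 survives at r7c1 ⇒ r7c1=3.
Step 41. [r7c5∈{6}] r7c5's peers cover all but 6, so r7c5=6.
Step 42. [r2c6∈{6}] r2c6 is down to just 6. So r2c6=6.
Step 43. [r7c8∈{8}] only 8 remains possible at r7c8 ⇒ r7c8=8.
Step 44. [r2c4∈{2}] nothing but 2 survives at r2c4. So r2c4=2.
Step 45. [r9c6∈{4}] nothing but 4 survives at r9c6. So r9c6=4.
Step 46. [r9c8∈{9}] r9c8's peers cover all but 9 ⇒ r9c8=9.
Step 47. [r9c5∈{2}] only 2 remains possible at r9c5, so r9c5=2.
Step 48. [r2c9∈{3}] nothing but 3 survives at r2c9 ⇒ r2c9=3.
Step 49. [r1c5∈{3}] r1c5 has the single candidate 3, so r1c5=3.

Answer: 2 4 5 8 3 7 9 6 1 / 9 8 7 2 1 6 5 4 3 / 6 1 3 4 5 9 2 7 8 / 7 5 6 9 8 3 1 2 4 / 4 3 1 6 7 2 8 5 9 / 8 2 9 5 4 1 6 3 7 / 3 9 4 1 6 5 7 8 2 / 5 7 2 3 9 8 4 1 6 / 1 6 8 7 2 4 3 9 5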